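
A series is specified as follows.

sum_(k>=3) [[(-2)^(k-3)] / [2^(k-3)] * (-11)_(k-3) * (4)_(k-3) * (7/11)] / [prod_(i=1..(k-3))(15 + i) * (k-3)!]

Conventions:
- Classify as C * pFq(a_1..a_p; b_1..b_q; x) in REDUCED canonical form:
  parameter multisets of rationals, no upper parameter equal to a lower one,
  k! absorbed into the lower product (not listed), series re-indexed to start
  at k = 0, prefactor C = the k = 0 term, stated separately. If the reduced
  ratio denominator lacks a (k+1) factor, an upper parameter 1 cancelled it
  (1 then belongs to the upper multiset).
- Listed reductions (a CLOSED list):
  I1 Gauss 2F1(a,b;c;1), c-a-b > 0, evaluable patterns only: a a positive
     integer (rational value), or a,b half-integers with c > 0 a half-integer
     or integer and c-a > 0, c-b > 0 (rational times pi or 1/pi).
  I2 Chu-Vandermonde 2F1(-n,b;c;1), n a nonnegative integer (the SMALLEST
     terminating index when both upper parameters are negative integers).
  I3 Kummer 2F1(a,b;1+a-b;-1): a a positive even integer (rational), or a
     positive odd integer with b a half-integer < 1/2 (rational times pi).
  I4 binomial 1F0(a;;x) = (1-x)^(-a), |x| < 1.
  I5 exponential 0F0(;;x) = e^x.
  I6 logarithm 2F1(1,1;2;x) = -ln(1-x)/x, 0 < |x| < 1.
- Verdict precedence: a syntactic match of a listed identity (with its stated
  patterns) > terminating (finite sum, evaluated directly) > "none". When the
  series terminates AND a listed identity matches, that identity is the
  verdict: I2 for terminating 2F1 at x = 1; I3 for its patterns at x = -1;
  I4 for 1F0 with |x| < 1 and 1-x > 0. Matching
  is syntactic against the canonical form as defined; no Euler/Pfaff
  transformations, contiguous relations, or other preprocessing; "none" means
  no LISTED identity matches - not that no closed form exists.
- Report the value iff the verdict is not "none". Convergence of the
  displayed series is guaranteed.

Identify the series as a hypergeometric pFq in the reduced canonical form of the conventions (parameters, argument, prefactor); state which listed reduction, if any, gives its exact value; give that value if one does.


The series (x = -1) is 2F1: upper {-11, 4}, lower {16}, prefactor 7/11. Verdict at x = -1: the Kummer evaluation I3 matches (x = -1; c = 16 equals 1+a-b for upper {-11, 4}: listed pattern). Value: 245/22.

The tell: with t_0 = 7/11, the two k-th powers (C = 7/11, x = -1) combine into one argument.
Ratio: r(k) = (-1) * (k-11) (k+4) / [(k+16) (k+1)] ; factor over Q: parameters, x = (-1), and C = 7/11.


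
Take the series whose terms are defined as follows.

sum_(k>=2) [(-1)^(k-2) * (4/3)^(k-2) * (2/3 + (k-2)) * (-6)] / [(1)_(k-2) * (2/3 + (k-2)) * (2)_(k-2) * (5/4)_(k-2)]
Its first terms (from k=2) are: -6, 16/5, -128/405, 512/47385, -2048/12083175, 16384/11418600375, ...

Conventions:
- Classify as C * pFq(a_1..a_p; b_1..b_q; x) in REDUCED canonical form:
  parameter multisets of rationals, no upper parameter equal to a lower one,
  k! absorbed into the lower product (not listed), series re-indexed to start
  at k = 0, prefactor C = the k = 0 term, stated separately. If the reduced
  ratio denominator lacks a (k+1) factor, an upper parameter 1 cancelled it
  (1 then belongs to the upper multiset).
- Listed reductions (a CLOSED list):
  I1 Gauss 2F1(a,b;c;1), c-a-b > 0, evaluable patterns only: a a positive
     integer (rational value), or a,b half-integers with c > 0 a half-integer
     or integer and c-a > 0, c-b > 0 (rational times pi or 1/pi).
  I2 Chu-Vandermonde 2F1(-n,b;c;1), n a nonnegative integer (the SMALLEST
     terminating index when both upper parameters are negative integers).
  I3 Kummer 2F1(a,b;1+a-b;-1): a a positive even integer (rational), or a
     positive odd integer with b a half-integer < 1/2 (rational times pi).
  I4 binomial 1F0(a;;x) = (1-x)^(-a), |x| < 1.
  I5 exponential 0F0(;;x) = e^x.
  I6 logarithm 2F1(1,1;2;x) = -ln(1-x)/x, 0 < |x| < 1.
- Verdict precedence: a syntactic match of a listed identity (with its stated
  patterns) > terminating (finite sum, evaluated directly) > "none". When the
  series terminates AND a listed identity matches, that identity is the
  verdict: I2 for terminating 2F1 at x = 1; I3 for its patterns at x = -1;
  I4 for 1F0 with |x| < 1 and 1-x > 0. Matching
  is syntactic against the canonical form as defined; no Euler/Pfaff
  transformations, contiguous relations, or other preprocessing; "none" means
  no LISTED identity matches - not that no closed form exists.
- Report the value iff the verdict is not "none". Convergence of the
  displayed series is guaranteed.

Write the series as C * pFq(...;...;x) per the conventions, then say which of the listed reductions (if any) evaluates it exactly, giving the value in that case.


The series (x = -4/3) is 0F2: upper {-}, lower {5/4, 2}, prefactor -6. Verdict: none. A 0F2 with upper {-} fits none of I1-I6 at x = -4/3; the sum runs forever.

First insight: from the first term -6: (1)_k (C = -6) is k! itself.
Consecutive-term ratio: r(k) = (-4/3) * 1 / [(k+5/4) (k+2) (k+1)] ; factor over Q: parameters, x = (-4/3), and C = -6.


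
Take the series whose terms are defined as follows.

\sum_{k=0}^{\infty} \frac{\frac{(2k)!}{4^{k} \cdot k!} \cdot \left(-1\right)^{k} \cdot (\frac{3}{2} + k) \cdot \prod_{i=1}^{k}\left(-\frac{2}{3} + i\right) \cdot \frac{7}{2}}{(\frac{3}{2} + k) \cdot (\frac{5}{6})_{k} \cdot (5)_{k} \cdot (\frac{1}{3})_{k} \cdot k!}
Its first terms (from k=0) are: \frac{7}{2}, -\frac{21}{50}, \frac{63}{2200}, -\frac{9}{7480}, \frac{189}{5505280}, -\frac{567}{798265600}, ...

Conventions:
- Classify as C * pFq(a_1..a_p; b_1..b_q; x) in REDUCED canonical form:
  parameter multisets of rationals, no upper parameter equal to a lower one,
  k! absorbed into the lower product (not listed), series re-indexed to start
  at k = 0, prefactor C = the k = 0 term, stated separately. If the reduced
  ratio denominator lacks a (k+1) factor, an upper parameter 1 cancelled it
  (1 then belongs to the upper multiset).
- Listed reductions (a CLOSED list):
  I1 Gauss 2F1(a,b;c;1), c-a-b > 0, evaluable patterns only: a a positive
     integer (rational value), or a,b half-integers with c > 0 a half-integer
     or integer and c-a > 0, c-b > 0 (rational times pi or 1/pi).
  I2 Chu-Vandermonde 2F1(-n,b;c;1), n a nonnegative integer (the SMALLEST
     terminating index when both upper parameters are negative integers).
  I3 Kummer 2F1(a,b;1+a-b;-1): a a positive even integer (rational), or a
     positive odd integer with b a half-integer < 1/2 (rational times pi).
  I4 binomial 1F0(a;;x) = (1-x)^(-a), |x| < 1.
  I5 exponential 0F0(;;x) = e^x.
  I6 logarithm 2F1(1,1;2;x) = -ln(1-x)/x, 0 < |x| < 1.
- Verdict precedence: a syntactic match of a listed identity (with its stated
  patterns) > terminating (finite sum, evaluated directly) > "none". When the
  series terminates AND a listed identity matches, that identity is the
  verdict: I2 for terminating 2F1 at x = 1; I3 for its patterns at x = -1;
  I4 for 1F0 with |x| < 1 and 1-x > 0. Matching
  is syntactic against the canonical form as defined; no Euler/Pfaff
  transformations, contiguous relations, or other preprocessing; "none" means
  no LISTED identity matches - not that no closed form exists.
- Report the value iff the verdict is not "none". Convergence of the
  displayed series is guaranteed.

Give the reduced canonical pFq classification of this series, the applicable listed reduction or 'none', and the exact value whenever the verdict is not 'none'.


The series (x = -1) is 1F2: upper {\frac{1}{2}}, lower {\frac{5}{6}, 5}, prefactor \frac{7}{2}. Verdict: none. Every listed pattern misses the 1F2 form at -1, upper {\frac{1}{2}}.

First insight: x = -1 and the running product (C = 7/2) telescopes to a rising factorial.
Adjacent-term ratio: r(k) = -1 * (k+\frac{1}{2}) / [(k+\frac{5}{6}) (k+5) (k+1)] - rational in k. x = -1; t_0 = \frac{7}{2}; negate the roots.


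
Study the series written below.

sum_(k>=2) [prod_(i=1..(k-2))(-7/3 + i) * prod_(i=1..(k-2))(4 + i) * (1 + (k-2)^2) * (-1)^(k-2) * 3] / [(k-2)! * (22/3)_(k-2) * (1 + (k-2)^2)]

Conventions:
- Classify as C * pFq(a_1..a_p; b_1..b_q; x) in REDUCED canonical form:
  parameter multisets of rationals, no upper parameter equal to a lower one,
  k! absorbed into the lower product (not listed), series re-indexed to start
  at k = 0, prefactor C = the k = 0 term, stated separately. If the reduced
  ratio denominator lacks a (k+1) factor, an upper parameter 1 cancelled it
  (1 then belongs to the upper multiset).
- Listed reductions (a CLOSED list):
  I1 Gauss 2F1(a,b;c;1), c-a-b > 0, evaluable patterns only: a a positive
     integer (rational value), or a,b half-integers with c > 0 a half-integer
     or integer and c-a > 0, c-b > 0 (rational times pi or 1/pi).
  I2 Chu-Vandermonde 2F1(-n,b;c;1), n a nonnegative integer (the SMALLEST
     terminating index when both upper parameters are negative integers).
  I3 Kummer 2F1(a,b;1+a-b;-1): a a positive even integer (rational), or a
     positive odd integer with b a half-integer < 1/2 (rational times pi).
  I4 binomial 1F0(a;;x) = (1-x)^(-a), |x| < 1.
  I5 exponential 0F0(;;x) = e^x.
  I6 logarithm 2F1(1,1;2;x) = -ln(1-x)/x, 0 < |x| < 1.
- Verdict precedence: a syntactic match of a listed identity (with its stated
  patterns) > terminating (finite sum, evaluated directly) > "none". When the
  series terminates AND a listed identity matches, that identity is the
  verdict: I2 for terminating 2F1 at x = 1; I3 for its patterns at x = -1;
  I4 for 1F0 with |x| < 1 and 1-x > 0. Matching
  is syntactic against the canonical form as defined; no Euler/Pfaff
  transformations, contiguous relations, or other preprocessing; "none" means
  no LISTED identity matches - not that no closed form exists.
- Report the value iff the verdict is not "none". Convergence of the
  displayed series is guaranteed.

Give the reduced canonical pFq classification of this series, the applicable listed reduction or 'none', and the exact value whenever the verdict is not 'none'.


x = -1 here; the reduced form reads 2F1, upper {-4/3, 5}, lower {22/3}, C = 3. Verdict: none. No listed pattern accepts 2F1(-4/3, 5; 22/3; -1).

Key observation: with t_0 = 3, the running product (prefactor 3) telescopes to a rising factorial.
Consecutive-term ratio: r(k) = (-1) * (k-4/3) (k+5) / [(k+22/3) (k+1)] - rational in k, leading ratio (-1); with t_0 = 3, classification follows.


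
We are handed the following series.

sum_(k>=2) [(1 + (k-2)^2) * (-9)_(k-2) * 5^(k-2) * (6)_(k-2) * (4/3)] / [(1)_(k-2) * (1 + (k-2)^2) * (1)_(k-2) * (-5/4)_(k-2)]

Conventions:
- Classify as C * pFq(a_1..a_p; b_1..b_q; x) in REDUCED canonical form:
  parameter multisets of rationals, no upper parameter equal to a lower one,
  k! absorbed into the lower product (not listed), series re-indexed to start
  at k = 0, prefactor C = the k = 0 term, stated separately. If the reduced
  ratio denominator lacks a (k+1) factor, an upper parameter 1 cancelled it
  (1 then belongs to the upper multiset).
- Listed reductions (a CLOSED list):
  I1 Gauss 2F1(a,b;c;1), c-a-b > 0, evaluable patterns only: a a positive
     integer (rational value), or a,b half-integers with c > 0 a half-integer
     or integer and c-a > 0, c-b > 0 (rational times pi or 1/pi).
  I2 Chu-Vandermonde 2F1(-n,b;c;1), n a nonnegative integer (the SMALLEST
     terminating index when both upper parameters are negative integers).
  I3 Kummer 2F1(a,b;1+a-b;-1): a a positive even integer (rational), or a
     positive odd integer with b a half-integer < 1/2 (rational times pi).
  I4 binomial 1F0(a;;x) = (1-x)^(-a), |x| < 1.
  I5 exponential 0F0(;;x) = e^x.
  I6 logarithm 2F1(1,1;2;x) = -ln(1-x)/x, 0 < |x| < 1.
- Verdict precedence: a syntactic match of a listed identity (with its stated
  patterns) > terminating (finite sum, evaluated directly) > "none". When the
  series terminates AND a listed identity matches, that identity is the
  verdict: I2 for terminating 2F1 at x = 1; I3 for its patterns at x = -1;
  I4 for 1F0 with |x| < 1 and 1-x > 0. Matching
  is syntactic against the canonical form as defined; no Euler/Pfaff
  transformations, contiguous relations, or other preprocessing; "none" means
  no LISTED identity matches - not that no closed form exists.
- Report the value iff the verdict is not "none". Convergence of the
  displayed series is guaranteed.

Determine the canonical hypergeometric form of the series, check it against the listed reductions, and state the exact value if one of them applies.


The series (x = 5) is 2F2: upper {-9, 6}, lower {-5/4, 1}, prefactor 4/3. Verdict: terminating - the sum ends at index 9 because -9 is a negative integer; exact evaluation follows. Hence: 1939956438388/3504303.

Structural cue: from the first term 4/3: the factor k^2 + 1 cancels (top and bottom), leaving prefactor 4/3.
Step ratio: r(k) = 5 * (k-9) (k+6) / [(k-5/4) (k+1) (k+1)] - rational in k. x = 5; t_0 = 4/3; negate the roots.


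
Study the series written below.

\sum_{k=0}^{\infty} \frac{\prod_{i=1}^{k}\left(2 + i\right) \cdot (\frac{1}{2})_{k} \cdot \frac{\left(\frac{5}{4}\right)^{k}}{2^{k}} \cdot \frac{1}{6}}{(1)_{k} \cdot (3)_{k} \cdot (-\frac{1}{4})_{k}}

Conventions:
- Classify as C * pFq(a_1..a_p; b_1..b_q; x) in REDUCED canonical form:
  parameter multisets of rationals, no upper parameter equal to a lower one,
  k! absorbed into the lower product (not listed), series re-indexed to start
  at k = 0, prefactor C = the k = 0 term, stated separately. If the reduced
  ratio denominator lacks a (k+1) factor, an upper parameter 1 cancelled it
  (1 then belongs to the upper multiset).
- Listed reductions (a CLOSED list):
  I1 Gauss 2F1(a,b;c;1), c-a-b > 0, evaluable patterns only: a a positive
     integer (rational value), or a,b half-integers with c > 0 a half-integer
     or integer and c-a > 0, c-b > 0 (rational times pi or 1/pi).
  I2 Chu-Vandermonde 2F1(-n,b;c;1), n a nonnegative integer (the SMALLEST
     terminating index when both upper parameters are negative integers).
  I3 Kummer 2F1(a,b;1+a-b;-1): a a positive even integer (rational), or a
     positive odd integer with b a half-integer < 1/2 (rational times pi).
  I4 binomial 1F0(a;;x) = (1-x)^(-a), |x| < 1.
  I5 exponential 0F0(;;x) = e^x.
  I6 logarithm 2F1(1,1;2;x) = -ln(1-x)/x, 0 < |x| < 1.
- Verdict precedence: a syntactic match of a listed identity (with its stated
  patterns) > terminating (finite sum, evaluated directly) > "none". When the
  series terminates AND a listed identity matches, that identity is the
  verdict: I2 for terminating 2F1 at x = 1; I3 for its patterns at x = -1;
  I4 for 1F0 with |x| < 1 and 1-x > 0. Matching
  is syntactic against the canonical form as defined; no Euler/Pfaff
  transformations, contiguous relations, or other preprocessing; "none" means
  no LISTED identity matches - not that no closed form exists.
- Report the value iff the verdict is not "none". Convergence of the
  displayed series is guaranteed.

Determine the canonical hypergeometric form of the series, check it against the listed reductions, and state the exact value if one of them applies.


Prefactor \frac{1}{6}, argument \frac{5}{8}: 1F1 with upper {\frac{1}{2}} over lower {-\frac{1}{4}}. Verdict: none - at argument \frac{5}{8} the multisets {\frac{1}{2}} ; {-\frac{1}{4}} match no listed identity.

Key observation: t_0 being \frac{1}{6}, the two k-th powers (prefactor 1/6) combine into one argument.
Step ratio: r(k) = \frac{5}{8} * (k+\frac{1}{2}) / [(k-\frac{1}{4}) (k+1)] - poly over poly, x = \frac{5}{8} from leading terms; C = \frac{1}{6} at k = 0.


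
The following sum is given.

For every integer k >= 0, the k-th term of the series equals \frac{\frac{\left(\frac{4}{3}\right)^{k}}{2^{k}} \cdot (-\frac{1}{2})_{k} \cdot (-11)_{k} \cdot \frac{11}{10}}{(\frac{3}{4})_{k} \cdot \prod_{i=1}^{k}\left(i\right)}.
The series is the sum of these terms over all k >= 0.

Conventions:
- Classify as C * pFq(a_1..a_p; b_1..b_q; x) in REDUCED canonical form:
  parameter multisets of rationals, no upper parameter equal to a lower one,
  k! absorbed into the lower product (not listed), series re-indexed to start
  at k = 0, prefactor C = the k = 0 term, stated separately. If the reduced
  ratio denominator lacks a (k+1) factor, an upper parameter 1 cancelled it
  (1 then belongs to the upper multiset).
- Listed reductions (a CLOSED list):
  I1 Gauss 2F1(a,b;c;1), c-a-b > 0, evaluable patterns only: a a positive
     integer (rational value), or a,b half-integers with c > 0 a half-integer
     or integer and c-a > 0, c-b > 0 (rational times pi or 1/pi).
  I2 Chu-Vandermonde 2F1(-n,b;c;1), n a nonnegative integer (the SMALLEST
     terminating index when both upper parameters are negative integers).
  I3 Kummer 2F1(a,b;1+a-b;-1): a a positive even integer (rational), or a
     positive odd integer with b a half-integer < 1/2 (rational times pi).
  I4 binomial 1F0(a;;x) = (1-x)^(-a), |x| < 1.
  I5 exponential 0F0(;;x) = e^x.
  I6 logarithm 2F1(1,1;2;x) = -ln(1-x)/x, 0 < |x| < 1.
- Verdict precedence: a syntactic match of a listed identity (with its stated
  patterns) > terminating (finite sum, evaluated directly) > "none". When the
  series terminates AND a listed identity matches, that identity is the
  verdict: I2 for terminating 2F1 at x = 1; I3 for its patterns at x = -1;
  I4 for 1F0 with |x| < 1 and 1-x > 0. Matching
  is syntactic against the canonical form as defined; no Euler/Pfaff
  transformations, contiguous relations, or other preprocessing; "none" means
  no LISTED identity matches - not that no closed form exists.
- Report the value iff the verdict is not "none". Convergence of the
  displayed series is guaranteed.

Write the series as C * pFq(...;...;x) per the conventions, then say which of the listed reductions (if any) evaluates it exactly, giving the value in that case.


First insight: t_0 = \frac{11}{10} here, and the two k-th powers (prefactor 11/10) combine into one argument.
Adjacent-term ratio: r(k) = \frac{2}{3} * (k-11) (k-\frac{1}{2}) / [(k+\frac{3}{4}) (k+1)] - poly over poly, x = \frac{2}{3} from leading terms; C = \frac{11}{10} at k = 0.

At argument \frac{2}{3}: a 2F1 with upper {-11, -\frac{1}{2}}, lower {\frac{3}{4}}, scaled by C = \frac{11}{10}. Verdict: terminating - the sum ends at index 11 because -11 is a negative integer; exact evaluation follows. Value: \frac{269231002868707}{65010863979810}.


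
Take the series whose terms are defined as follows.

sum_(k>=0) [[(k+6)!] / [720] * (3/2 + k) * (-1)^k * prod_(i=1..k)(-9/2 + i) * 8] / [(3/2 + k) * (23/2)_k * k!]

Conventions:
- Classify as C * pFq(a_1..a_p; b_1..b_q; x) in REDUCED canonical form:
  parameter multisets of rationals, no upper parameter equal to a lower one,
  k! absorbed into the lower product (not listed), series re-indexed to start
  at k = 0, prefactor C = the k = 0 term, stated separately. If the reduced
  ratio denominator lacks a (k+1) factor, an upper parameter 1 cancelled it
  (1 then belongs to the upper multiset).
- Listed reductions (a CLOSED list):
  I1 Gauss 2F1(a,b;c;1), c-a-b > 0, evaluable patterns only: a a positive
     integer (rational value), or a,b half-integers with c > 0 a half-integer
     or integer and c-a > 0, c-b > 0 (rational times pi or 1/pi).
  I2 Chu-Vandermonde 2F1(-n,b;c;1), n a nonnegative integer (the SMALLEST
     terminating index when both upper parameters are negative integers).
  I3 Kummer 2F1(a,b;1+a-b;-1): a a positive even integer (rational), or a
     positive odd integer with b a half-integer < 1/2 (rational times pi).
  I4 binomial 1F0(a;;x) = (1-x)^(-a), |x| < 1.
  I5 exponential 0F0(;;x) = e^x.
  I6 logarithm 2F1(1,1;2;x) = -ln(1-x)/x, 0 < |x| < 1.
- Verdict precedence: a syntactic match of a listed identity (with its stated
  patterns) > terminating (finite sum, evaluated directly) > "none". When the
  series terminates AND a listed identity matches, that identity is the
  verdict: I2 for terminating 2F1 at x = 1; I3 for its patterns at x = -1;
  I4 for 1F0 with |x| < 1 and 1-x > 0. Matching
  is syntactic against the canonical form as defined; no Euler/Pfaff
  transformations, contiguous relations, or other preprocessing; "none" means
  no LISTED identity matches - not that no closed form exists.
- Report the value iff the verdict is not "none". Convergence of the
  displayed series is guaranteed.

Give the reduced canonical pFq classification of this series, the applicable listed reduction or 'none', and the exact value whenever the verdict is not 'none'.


x = -1 here; the reduced form reads 2F1, upper {-7/2, 7}, lower {23/2}, C = 8. Verdict: Kummer (I3) matches (x = -1; c = 23/2 equals 1+a-b for upper {-7/2, 7}: listed pattern). Value: (14549535/1048576) * pi.

Key observation: with t_0 = 8, the factor k + 3/2 cancels (top and bottom), leaving C = 8, x = -1.
Term ratio: r(k) = (-1) * (k-7/2) (k+7) / [(k+23/2) (k+1)] - rational in k. x = (-1); t_0 = 8; negate the roots.


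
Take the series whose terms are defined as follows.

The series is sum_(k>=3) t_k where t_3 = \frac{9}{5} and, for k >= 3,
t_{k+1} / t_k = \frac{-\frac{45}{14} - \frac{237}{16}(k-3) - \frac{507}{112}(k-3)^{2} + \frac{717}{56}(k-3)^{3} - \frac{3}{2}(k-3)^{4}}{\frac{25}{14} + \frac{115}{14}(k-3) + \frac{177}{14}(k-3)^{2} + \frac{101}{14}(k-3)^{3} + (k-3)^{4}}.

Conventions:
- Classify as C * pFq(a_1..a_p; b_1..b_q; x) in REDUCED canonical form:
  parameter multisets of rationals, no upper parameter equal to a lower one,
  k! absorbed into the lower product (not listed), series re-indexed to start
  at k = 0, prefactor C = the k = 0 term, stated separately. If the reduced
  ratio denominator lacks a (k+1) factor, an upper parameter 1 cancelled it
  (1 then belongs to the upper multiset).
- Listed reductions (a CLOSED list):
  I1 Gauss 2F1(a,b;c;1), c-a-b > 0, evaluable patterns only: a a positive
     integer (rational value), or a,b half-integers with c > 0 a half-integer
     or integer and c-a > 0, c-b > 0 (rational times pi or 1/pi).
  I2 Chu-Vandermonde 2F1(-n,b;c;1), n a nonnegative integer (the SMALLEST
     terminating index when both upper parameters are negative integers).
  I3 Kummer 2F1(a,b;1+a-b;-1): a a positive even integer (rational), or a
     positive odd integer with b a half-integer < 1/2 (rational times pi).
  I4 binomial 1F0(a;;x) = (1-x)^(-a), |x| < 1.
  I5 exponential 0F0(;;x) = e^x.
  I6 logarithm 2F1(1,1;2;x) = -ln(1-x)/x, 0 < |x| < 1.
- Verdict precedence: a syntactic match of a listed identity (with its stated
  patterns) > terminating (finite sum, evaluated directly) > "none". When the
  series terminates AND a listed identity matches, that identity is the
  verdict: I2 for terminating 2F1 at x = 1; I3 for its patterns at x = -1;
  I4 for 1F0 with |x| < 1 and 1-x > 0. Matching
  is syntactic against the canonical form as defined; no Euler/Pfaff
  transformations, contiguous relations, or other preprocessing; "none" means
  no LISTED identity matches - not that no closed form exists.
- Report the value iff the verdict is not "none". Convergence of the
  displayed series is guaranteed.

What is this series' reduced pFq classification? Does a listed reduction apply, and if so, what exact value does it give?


Prefactor \frac{9}{5}, argument -\frac{3}{2}: 3F2 with upper {-8, -\frac{3}{2}, \frac{1}{4}} over lower {\frac{1}{2}, 5}. Verdict: terminating. (-8)_k vanishes past k = 8, leaving a 9-term sum, computed directly. Its exact value is \frac{3355102008999}{45472966246400}.

Structural cue: with t_0 = \frac{9}{5}, the parameter 5/7 appears in both the upper and lower lists and cancels.
Consecutive-term ratio: r(k) = -\frac{3}{2} * (k-8) (k-\frac{3}{2}) (k+\frac{1}{4}) / [(k+\frac{1}{2}) (k+5) (k+1)] - poly over poly, x = -\frac{3}{2} from leading terms; C = \frac{9}{5} at k = 0.


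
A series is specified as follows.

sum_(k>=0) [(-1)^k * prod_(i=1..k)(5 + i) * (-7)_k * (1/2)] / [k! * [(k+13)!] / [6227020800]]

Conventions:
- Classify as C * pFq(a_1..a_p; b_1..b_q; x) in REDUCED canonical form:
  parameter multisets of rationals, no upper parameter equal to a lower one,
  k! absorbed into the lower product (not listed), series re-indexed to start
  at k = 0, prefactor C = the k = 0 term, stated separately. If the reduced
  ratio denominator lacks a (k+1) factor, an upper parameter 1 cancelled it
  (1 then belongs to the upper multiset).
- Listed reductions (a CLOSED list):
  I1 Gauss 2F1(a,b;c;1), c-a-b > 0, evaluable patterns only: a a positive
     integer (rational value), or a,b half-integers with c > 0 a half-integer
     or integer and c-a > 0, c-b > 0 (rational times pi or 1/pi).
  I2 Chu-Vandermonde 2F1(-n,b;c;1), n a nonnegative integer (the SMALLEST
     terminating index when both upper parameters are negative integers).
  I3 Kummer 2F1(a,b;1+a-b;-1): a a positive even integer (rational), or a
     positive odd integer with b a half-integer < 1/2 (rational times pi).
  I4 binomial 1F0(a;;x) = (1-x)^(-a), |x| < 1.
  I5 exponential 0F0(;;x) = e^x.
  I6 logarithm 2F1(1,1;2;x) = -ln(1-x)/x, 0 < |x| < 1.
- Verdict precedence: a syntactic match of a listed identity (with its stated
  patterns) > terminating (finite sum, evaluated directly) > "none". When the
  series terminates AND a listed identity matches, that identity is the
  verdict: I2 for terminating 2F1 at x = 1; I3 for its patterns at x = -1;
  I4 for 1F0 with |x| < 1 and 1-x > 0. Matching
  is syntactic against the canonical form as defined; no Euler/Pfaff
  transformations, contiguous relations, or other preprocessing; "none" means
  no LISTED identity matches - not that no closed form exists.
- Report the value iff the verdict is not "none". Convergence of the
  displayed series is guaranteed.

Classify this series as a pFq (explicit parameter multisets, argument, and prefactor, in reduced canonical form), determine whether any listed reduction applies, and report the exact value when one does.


Prefactor 1/2, argument -1: 2F1 with upper {-7, 6} over lower {14}. Verdict: Kummer (I3) matches (x = -1; c = 14 equals 1+a-b for upper {-7, 6}: listed pattern). Exact value: 143/20.

Structural cue: t_0 = 1/2 here, and the denominator's factorial ratio (C = 1/2) is a lower Pochhammer.
Ratio: r(k) = (-1) * (k-7) (k+6) / [(k+14) (k+1)] - rational in k, leading ratio (-1); with t_0 = 1/2, classification follows.


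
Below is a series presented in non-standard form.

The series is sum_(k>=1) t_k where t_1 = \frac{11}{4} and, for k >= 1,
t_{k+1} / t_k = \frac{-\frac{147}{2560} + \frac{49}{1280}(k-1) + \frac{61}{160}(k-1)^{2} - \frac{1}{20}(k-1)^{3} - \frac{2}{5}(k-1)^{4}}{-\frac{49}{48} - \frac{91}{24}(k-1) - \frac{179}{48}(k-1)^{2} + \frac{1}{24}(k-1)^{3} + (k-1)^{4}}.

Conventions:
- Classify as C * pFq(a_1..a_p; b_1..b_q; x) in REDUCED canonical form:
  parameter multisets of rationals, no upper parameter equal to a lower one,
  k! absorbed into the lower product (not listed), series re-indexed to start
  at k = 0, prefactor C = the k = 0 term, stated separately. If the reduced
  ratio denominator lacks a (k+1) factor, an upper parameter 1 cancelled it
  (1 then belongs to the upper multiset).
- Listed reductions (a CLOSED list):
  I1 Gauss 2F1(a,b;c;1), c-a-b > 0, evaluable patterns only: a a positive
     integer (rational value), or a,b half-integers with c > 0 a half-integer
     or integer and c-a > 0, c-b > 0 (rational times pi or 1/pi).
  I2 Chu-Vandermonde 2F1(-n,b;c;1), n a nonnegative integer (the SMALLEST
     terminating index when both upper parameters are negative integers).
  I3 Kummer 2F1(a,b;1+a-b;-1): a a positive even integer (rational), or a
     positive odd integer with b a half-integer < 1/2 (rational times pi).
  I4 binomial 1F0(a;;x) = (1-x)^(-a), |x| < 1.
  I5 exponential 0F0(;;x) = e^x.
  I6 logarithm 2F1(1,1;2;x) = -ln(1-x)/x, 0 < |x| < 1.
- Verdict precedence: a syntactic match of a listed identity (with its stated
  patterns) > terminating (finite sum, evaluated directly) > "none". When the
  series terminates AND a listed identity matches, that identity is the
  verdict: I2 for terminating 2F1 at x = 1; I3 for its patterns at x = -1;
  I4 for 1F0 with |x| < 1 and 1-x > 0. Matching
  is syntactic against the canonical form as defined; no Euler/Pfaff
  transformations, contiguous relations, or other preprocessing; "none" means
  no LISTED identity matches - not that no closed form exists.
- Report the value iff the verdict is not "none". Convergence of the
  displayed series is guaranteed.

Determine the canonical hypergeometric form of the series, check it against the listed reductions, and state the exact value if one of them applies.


Canonical form: C = \frac{11}{4} times 2F1 with upper {-\frac{7}{8}, -\frac{3}{8}}, lower {-\frac{7}{3}}, x = -\frac{2}{5}. Verdict: none. Every listed pattern misses the 2F1 form at -\frac{2}{5}, upper {-\frac{7}{8}, -\frac{3}{8}}.

The tell: with t_0 = \frac{11}{4}, cancel k + 1/2 from the displayed ratio first; then C = 11/4, x = -2/5.
Term ratio: r(k) = -\frac{2}{5} * (k-\frac{7}{8}) (k-\frac{3}{8}) / [(k-\frac{7}{3}) (k+1)] - rational in k, leading ratio -\frac{2}{5}; with t_0 = \frac{11}{4}, classification follows.


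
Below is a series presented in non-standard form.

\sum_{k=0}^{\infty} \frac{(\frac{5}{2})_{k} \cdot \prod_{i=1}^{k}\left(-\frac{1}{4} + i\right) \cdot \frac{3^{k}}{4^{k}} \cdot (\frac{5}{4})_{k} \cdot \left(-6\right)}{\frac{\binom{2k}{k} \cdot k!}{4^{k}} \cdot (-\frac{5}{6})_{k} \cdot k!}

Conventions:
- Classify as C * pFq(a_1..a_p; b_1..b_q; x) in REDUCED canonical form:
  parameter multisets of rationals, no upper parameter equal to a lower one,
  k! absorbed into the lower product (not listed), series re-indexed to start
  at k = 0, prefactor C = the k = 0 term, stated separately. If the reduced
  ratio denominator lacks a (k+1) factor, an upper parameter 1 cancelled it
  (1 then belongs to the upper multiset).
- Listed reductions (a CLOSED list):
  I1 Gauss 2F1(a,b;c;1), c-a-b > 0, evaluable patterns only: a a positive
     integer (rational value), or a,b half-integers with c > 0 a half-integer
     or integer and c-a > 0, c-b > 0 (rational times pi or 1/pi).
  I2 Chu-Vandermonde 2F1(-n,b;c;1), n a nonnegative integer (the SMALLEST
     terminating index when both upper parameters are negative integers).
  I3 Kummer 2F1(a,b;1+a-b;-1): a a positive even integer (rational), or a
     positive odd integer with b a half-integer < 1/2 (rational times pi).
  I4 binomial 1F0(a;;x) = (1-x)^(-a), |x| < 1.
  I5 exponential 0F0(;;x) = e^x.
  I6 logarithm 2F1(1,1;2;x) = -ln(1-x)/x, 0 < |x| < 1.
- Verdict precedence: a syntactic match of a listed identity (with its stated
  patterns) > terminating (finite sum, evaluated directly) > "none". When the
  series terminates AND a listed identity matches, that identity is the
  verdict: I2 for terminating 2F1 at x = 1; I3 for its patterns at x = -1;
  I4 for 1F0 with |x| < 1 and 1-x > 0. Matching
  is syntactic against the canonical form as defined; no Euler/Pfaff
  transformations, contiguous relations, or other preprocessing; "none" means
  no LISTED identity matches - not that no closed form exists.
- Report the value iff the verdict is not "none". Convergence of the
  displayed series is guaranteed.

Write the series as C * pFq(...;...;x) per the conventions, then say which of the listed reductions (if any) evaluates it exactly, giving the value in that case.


x = \frac{3}{4} here; the reduced form reads 3F2, upper {\frac{3}{4}, \frac{5}{4}, \frac{5}{2}}, lower {-\frac{5}{6}, \frac{1}{2}}, C = -6. Verdict: none. No listed pattern accepts 3F2(\frac{3}{4}, \frac{5}{4}, \frac{5}{2}; -\frac{5}{6}, \frac{1}{2}; \frac{3}{4}).

Key step: t_0 = -6 here, and the two geometric factors (C = -6) combine into one argument.
Consecutive-term ratio: r(k) = \frac{3}{4} * (k+\frac{3}{4}) (k+\frac{5}{4}) (k+\frac{5}{2}) / [(k-\frac{5}{6}) (k+\frac{1}{2}) (k+1)] - rational in k. x = \frac{3}{4}; t_0 = -6; negate the roots.


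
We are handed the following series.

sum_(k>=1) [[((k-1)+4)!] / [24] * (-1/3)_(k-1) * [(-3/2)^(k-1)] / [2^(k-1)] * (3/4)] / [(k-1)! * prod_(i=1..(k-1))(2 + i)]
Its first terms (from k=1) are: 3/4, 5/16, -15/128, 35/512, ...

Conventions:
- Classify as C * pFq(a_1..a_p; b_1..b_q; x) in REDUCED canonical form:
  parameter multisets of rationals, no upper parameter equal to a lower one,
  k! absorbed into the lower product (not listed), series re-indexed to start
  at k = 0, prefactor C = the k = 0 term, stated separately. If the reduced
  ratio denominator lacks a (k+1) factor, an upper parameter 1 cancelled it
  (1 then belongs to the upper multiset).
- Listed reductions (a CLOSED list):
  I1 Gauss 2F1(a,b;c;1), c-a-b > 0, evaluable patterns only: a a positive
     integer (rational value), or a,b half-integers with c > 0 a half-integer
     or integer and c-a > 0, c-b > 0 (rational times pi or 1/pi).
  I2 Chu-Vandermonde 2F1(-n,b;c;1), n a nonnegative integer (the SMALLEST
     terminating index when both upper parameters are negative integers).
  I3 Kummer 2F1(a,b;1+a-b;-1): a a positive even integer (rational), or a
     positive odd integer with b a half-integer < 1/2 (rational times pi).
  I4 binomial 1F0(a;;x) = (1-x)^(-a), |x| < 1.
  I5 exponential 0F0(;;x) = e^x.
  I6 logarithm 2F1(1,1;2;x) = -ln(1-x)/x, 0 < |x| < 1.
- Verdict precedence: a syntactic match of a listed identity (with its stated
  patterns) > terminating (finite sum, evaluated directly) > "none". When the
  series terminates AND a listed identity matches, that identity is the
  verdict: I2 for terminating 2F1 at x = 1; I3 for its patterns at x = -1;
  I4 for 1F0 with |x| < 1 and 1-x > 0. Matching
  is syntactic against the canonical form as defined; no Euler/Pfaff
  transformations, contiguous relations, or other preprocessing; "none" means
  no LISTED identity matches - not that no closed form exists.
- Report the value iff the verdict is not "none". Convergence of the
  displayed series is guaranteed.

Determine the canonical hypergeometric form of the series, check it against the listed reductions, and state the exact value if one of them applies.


This is 3/4 * 2F1(-1/3, 5; 3; -3/4) in reduced canonical form. Verdict: none. No listed pattern accepts 2F1(-1/3, 5; 3; -3/4).

Key observation: with t_0 = 3/4, the lower running product (prefactor 3/4) is a rising factorial.
Ratio: r(k) = (-3/4) * (k-1/3) (k+5) / [(k+3) (k+1)] - rational; roots negated = parameters, x = (-3/4), C = 3/4.


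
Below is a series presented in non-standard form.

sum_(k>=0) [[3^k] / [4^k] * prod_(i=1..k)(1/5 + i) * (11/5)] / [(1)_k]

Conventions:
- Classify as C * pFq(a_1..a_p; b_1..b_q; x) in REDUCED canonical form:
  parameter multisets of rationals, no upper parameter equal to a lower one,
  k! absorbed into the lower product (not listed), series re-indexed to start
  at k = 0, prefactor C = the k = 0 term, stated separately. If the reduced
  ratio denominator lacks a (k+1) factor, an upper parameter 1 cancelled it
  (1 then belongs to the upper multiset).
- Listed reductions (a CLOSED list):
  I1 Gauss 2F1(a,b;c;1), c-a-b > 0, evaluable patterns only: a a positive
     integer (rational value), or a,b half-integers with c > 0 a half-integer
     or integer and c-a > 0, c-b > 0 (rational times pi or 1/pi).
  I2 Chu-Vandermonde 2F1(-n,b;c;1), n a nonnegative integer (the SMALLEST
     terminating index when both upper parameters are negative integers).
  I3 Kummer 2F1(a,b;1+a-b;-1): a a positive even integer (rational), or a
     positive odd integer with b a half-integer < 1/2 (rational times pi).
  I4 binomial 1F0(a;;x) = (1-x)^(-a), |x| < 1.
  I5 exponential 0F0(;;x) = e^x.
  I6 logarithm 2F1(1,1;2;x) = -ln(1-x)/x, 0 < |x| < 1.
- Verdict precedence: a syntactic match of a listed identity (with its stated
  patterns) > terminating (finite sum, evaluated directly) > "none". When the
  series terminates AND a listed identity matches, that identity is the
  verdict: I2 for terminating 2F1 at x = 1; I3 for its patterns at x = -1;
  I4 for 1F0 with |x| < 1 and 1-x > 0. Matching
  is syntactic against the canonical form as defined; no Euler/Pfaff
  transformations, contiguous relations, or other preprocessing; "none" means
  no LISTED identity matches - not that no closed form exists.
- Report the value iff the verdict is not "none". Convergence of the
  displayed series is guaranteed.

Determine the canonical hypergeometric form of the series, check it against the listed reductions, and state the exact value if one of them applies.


Prefactor 11/5, argument 3/4: 1F0 with upper {6/5} over lower {-}. Verdict at x = 3/4: the binomial series (I4) matches (the 1F0 binomial series: exponent -6/5, x = 3/4). Hence: (11/5) * (1/4)^(-6/5).

Key step: from the first term 11/5: (1)_k (C = 11/5, x = 3/4) is k! itself.
Ratio: r(k) = (3/4) * (k+6/5) / [(k+1)] - rational in k. x = (3/4); t_0 = 11/5; negate the roots.


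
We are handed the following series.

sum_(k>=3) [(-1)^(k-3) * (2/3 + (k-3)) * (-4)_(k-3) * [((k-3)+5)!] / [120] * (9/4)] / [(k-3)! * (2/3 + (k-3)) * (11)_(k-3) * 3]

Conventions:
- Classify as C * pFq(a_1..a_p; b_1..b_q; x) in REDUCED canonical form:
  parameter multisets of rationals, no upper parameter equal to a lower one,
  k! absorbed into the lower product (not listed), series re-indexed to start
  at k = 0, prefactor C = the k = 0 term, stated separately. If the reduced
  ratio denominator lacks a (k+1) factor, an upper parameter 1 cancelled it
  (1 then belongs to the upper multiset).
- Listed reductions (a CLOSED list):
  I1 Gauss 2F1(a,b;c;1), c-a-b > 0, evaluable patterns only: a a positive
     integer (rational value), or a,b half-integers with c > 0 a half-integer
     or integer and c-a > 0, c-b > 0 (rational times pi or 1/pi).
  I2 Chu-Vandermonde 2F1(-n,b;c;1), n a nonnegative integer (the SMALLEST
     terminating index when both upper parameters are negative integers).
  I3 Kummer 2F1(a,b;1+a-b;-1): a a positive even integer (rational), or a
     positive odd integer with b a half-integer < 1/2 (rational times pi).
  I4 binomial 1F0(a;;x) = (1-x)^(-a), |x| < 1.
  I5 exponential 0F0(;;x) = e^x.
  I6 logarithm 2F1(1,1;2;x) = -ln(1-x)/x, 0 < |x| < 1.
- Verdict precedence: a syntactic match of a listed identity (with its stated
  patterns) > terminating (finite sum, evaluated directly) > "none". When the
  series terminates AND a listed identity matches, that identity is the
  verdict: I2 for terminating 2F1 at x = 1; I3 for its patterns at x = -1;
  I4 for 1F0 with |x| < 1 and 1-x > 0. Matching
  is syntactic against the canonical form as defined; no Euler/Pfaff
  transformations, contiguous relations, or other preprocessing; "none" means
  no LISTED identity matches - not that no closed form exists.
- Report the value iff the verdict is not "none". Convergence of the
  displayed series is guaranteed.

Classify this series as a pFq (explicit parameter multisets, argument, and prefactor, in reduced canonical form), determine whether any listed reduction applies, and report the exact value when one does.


x = -1 here; the reduced form reads 2F1, upper {-4, 6}, lower {11}, C = 3/4. Verdict at x = -1: the Kummer evaluation I3 matches (x = -1; c = 11 equals 1+a-b for upper {-4, 6}: listed pattern). Its exact value is 9/2.

The tell: x = (-1) and the factorial ratio (prefactor 3/4) (k+a-1)!/(a-1)! is a rising factorial (a)_k.
Term ratio: r(k) = (-1) * (k-4) (k+6) / [(k+11) (k+1)] - rational in k. x = (-1); t_0 = 3/4; negate the roots.


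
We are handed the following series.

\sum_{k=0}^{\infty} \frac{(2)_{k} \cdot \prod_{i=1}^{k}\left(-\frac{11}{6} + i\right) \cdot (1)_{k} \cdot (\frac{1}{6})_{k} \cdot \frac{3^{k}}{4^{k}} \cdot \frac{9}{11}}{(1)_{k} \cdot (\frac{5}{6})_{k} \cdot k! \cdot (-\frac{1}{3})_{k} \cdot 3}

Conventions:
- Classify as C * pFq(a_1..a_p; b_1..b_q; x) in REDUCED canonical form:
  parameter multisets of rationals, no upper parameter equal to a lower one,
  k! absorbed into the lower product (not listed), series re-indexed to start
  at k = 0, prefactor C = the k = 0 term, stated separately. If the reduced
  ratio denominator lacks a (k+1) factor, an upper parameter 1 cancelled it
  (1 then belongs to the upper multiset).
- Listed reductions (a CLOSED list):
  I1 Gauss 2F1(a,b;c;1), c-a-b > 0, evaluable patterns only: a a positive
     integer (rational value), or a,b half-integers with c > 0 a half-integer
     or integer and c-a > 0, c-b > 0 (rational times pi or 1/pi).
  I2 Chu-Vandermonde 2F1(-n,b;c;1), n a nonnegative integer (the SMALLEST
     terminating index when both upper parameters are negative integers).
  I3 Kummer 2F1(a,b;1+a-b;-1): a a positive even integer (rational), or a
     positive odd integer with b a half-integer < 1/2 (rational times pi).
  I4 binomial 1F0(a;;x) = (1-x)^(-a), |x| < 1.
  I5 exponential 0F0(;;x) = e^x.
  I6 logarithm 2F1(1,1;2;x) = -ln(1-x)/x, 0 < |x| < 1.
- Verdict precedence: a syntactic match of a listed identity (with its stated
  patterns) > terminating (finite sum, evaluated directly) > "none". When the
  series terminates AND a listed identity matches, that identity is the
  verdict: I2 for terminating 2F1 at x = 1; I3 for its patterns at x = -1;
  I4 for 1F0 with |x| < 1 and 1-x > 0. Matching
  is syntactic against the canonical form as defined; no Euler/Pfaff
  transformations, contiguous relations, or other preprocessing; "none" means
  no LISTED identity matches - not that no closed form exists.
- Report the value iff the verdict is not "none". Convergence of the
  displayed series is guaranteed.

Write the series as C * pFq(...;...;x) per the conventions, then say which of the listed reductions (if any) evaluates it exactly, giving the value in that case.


Key step: t_0 being \frac{3}{11}, the running product (prefactor 3/11) telescopes to a rising factorial.
Ratio: r(k) = \frac{3}{4} * (k-\frac{5}{6}) (k+\frac{1}{6}) (k+2) / [(k-\frac{1}{3}) (k+\frac{5}{6}) (k+1)] - rational; roots negated = parameters, x = \frac{3}{4}, C = \frac{3}{11}.

Canonical form: C = \frac{3}{11} times 3F2 with upper {-\frac{5}{6}, \frac{1}{6}, 2}, lower {-\frac{1}{3}, \frac{5}{6}}, x = \frac{3}{4}. Verdict: none (x = \frac{3}{4}): each listed identity misses the multisets {-\frac{5}{6}, \frac{1}{6}, 2} ; {-\frac{1}{3}, \frac{5}{6}}.
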